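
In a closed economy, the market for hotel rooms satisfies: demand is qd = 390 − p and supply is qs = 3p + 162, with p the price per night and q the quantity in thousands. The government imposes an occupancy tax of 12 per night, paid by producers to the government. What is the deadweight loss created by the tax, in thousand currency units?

Before the tax: set 390 − p = 3p + 162 → p* = 57, q* = 333.
With the tax collected from producers, supply shifts: qs = 3(p − 12) + 162.
New equilibrium: consumers pay 66, producers receive 54, q = 324. (Wedge: pb − ps = 12.)
Quantity falls by |ΔQ| = |333 − 324| = 9.
DWL = ½ · t · |ΔQ| = ½ · 12 · 9 = 54.

Deadweight loss = 54 thousand.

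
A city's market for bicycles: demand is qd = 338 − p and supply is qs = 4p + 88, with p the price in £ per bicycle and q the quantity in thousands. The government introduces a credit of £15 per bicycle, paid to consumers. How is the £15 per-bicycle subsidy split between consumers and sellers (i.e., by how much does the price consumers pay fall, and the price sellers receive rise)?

Consumers gain £12 per bicycle; sellers gain £3 per bicycle.

Without the subsidy, 338 − p = 4p + 88 gives 5p = 250, so p* = £50 and q* = 288.
With a per-unit subsidy paid to consumers, each effectively pays p − 15, so demand becomes qd = 338 − (p − 15).
New equilibrium: consumers pay £38, sellers receive £53, q = 300. (Wedge: pb − ps = −15.)
Gain to consumers: £12; to sellers: £3. (They sum to £15.)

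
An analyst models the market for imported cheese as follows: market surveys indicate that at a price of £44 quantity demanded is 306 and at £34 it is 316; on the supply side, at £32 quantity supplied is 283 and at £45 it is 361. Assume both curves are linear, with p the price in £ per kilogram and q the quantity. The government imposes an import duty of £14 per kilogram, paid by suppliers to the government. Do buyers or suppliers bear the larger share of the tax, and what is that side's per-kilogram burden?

Buyers bear the larger share: £12 per kilogram.

Demand slope: (316 − 306)/(34 − 44) = -1, so qd = 350 − p.
Supply slope: (361 − 283)/(45 − 32) = 6, so qs = 6p + 91.
Before the tax: set 350 − p = 6p + 91 → p* = £37, q* = 313.
With the tax collected from suppliers, supply shifts: qs = 6(p − 14) + 91.
Solving gives q = 301 with buyers paying £49 and suppliers receiving £35 (the £14 wedge).
Per-kilogram burden: buyers £12, suppliers £2.
Buyers take the larger share because demand is less price-elastic here (demand slope 1 vs supply slope 6).
The less price-elastic side of the market bears the larger share of a per-unit tax.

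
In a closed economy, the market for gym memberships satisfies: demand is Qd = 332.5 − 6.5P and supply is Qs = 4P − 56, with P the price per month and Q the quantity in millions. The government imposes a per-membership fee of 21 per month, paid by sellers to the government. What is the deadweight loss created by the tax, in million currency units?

Deadweight loss = 546 million.

Without the tax, 332.5 − 6.5P = 4P − 56 gives 10.5P = 388.5, so P* = 37 and Q* = 92.
With the tax collected from sellers, supply shifts: Qs = 4(P − 21) − 56.
New equilibrium: buyers pay 45, sellers receive 24, Q = 40. (Wedge: Pb − Ps = 21.)
Quantity falls by |ΔQ| = |92 − 40| = 52.
DWL = ½ · t · |ΔQ| = ½ · 21 · 52 = 546.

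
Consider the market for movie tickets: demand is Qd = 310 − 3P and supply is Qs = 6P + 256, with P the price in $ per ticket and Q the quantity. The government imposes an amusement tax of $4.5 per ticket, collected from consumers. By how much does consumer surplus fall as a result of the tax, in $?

Without the tax, 310 − 3P = 6P + 256 gives 9P = 54, so P* = $6 and Q* = 292.
With the tax collected from consumers, demand (in seller-price terms) shifts: Qd = 310 − 3(P + 4.5).
Solving gives Q = 283 with consumers paying $9 and sellers receiving $4.5 (the $4.5 wedge).
ΔCS is the trapezoid between Q = 283 and Q = 292 of height $3: ½ · (292 + 283) · 3 = $862.5.

Consumer surplus falls by $862.5.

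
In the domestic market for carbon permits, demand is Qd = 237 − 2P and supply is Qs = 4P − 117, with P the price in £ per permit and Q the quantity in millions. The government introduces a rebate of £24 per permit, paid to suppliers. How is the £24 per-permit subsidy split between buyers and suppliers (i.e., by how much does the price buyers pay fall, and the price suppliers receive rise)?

Buyers gain £16 per permit; suppliers gain £8 per permit.

Before the subsidy: set 237 − 2P = 4P − 117 → P* = £59, Q* = 119.
With a per-unit subsidy paid to suppliers, each receives P + 24 per unit sold, so supply becomes Qs = 4(P + 24) − 117.
New equilibrium: buyers pay £43, suppliers receive £67, Q = 151. (Wedge: Pb − Ps = −24.)
Gain to buyers: £16; to suppliers: £8. (They sum to £24.)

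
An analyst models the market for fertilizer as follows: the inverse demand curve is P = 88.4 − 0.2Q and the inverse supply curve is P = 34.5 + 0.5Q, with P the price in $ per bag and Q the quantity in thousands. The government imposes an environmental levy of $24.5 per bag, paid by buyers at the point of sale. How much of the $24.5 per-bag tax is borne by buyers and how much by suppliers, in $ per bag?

Buyers bear $7 per bag; suppliers bear $17.5 per bag.

Rewrite in direct form: Qd = 442 − 5P and Qs = 2P − 69.
Without the tax, 442 − 5P = 2P − 69 gives 7P = 511, so P* = $73 and Q* = 77.
With the tax collected from buyers, demand (in seller-price terms) shifts: Qd = 442 − 5(P + 24.5).
New equilibrium: buyers pay $80, suppliers receive $55.5, Q = 42. (Wedge: Pb − Ps = 24.5.)
Burden on buyers: $7; on suppliers: $17.5. (They sum to $24.5.)
The less price-elastic side of the market bears the larger share of a per-unit tax.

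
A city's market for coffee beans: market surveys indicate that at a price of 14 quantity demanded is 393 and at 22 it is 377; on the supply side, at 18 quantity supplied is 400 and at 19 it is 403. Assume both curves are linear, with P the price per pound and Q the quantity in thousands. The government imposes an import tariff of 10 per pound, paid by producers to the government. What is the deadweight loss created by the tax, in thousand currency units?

Deadweight loss = 60 thousand.

Demand slope: (377 − 393)/(22 − 14) = -2, so Qd = 421 − 2P.
Supply slope: (403 − 400)/(19 − 18) = 3, so Qs = 3P + 346.
Before the tax: set 421 − 2P = 3P + 346 → P* = 15, Q* = 391.
With the tax collected from producers, supply shifts: Qs = 3(P − 10) + 346.
Solving gives Q = 379 with consumers paying 21 and producers receiving 11 (the 10 wedge).
Quantity falls by |ΔQ| = |391 − 379| = 12.
DWL = ½ · t · |ΔQ| = ½ · 10 · 12 = 60.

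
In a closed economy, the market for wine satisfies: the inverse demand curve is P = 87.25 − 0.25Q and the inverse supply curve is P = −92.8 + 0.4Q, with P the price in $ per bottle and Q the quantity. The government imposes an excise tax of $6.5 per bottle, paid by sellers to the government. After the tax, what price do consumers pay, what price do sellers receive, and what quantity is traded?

Consumers pay $20.5; sellers receive $14; quantity = 267.

Rewrite in direct form: Qd = 349 − 4P and Qs = 2.5P + 232.
Before the tax: set 349 − 4P = 2.5P + 232 → P* = $18, Q* = 277.
With the tax collected from sellers, supply shifts: Qs = 2.5(P − 6.5) + 232.
Solving gives Q = 267 with consumers paying $20.5 and sellers receiving $14 (the $6.5 wedge).
The less price-elastic side of the market bears the larger share of a per-unit tax.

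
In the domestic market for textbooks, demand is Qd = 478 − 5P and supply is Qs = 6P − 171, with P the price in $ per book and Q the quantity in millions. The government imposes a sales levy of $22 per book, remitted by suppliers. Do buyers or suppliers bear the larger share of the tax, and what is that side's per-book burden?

Buyers bear the larger share: $12 per book.

Before the tax: set 478 − 5P = 6P − 171 → P* = $59, Q* = 183.
With the tax collected from suppliers, supply shifts: Qs = 6(P − 22) − 171.
Solving gives Q = 123 with buyers paying $71 and suppliers receiving $49 (the $22 wedge).
Per-book burden: buyers $12, suppliers $10.
Buyers take the larger share because demand is less price-elastic here (demand slope 5 vs supply slope 6).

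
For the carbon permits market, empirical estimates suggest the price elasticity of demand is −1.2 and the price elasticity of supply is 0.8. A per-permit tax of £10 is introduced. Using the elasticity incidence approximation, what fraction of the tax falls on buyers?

Buyers' share ≈ 0.4.

Incidence ratio: buyers' share ≈ εs / (εs + |εd|) = 0.8 / (0.8 + 1.2) = 0.4.
Supply is the less elastic side, so buyers bear the smaller share.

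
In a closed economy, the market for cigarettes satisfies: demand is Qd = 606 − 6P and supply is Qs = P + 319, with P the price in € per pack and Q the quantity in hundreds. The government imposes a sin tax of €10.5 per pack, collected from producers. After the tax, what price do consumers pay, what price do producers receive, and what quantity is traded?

Before the tax: set 606 − 6P = P + 319 → P* = €41, Q* = 360.
With the tax collected from producers, supply shifts: Qs = (P − 10.5) + 319.
Solving gives Q = 351 with consumers paying €42.5 and producers receiving €32 (the €10.5 wedge).
The less price-elastic side of the market bears the larger share of a per-unit tax.

Consumers pay €42.5; producers receive €32; quantity = 351.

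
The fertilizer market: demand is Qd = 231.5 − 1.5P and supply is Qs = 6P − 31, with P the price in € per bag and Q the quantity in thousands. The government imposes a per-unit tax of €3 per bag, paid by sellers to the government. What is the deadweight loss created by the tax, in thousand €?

Without the tax, 231.5 − 1.5P = 6P − 31 gives 7.5P = 262.5, so P* = €35 and Q* = 179.
With the tax collected from sellers, supply shifts: Qs = 6(P − 3) − 31.
New equilibrium: buyers pay €37.4, sellers receive €34.4, Q = 175.4. (Wedge: Pb − Ps = 3.)
Quantity falls by |ΔQ| = |179 − 175.4| = 3.6.
DWL = ½ · t · |ΔQ| = ½ · 3 · 3.6 = €5.4.

Deadweight loss = €5.4 thousand.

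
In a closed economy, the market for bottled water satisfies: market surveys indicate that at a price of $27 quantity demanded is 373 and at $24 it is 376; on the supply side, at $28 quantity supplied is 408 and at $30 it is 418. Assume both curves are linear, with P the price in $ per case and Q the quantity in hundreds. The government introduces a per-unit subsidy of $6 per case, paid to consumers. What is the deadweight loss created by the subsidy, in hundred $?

Deadweight loss = $15 hundred.

Demand slope: (376 − 373)/(24 − 27) = -1, so Qd = 400 − P.
Supply slope: (418 − 408)/(30 − 28) = 5, so Qs = 5P + 268.
Before the subsidy: set 400 − P = 5P + 268 → P* = $22, Q* = 378.
With a per-unit subsidy paid to consumers, each effectively pays P − 6, so demand becomes Qd = 400 − (P − 6).
New equilibrium: consumers pay $17, producers receive $23, Q = 383. (Wedge: Pb − Ps = −6.)
Quantity rises by |ΔQ| = |378 − 383| = 5.
DWL = ½ · t · |ΔQ| = ½ · 6 · 5 = $15.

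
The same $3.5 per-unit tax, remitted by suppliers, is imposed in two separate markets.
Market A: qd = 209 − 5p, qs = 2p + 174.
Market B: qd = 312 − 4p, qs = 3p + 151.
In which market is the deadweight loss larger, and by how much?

Market B, by $1.75.

Market A: pre-tax p* = $5, q* = 184; post-tax q = 179; deadweight loss = $8.75.
Market B: pre-tax p* = $23, q* = 220; post-tax q = 214; deadweight loss = $10.5.
Difference: $8.75 vs $10.5 → market B is larger by $1.75.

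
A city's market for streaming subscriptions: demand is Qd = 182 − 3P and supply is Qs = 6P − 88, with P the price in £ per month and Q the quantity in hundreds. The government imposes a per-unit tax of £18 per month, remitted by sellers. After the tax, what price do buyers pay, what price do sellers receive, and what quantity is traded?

Buyers pay £42; sellers receive £24; quantity = 56.

Before the tax: set 182 − 3P = 6P − 88 → P* = £30, Q* = 92.
With the tax collected from sellers, supply shifts: Qs = 6(P − 18) − 88.
Solving gives Q = 56 with buyers paying £42 and sellers receiving £24 (the £18 wedge).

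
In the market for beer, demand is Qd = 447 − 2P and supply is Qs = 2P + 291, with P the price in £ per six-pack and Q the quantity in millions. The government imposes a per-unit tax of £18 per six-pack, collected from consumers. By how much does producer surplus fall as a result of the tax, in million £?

Producer surplus falls by £3240 million.

Without the tax, 447 − 2P = 2P + 291 gives 4P = 156, so P* = £39 and Q* = 369.
With the tax collected from consumers, demand (in seller-price terms) shifts: Qd = 447 − 2(P + 18).
Solving gives Q = 351 with consumers paying £48 and producers receiving £30 (the £18 wedge).
ΔPS is the trapezoid between Q = 351 and Q = 369 of height £9: ½ · (369 + 351) · 9 = £3240.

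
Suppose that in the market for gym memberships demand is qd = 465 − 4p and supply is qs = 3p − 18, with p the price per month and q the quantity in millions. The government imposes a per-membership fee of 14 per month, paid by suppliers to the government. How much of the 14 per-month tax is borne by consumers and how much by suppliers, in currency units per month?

Without the tax, 465 − 4p = 3p − 18 gives 7p = 483, so p* = 69 and q* = 189.
With the tax collected from suppliers, supply shifts: qs = 3(p − 14) − 18.
New equilibrium: consumers pay 75, suppliers receive 61, q = 165. (Wedge: pb − ps = 14.)
Burden on consumers: 6; on suppliers: 8. (They sum to 14.)

Consumers bear 6 per month; suppliers bear 8 per month.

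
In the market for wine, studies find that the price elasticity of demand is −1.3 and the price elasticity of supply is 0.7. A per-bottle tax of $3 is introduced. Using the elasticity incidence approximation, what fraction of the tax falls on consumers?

Consumers' share ≈ 0.35.

Incidence ratio: consumers' share ≈ εs / (εs + |εd|) = 0.7 / (0.7 + 1.3) = 0.35.
Supply is the less elastic side, so consumers bear the smaller share.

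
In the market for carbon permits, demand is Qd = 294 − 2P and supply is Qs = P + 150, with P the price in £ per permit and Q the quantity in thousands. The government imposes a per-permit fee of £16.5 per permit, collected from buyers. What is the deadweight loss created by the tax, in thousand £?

Deadweight loss = £90.75 thousand.

Before the tax: set 294 − 2P = P + 150 → P* = £48, Q* = 198.
With the tax collected from buyers, demand (in seller-price terms) shifts: Qd = 294 − 2(P + 16.5).
New equilibrium: buyers pay £53.5, producers receive £37, Q = 187. (Wedge: Pb − Ps = 16.5.)
Quantity falls by |ΔQ| = |198 − 187| = 11.
DWL = ½ · t · |ΔQ| = ½ · 16.5 · 11 = £90.75.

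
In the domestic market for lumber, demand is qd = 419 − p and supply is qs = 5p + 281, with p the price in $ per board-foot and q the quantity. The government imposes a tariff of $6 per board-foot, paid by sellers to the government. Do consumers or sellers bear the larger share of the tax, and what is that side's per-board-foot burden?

Consumers bear the larger share: $5 per board-foot.

Before the tax: set 419 − p = 5p + 281 → p* = $23, q* = 396.
With the tax collected from sellers, supply shifts: qs = 5(p − 6) + 281.
Solving gives q = 391 with consumers paying $28 and sellers receiving $22 (the $6 wedge).
Per-board-foot burden: consumers $5, sellers $1.
Consumers take the larger share because demand is less price-elastic here (demand slope 1 vs supply slope 5).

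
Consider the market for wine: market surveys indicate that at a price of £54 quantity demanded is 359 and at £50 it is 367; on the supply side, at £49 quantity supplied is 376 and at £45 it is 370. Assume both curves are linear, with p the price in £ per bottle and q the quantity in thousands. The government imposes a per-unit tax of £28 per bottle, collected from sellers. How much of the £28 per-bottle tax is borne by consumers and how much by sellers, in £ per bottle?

Demand slope: (367 − 359)/(50 − 54) = -2, so qd = 467 − 2p.
Supply slope: (370 − 376)/(45 − 49) = 1.5, so qs = 1.5p + 302.5.
Before the tax: set 467 − 2p = 1.5p + 302.5 → p* = £47, q* = 373.
With the tax collected from sellers, supply shifts: qs = 1.5(p − 28) + 302.5.
New equilibrium: consumers pay £59, sellers receive £31, q = 349. (Wedge: pb − ps = 28.)
Burden on consumers: £12; on sellers: £16. (They sum to £28.)

Consumers bear £12 per bottle; sellers bear £16 per bottle.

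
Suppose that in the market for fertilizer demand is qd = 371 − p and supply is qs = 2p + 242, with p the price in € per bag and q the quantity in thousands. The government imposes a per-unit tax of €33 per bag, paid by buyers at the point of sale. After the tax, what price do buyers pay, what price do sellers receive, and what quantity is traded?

Buyers pay €65; sellers receive €32; quantity = 306.

Without the tax, 371 − p = 2p + 242 gives 3p = 129, so p* = €43 and q* = 328.
With the tax collected from buyers, demand (in seller-price terms) shifts: qd = 371 − (p + 33).
New equilibrium: buyers pay €65, sellers receive €32, q = 306. (Wedge: pb − ps = 33.)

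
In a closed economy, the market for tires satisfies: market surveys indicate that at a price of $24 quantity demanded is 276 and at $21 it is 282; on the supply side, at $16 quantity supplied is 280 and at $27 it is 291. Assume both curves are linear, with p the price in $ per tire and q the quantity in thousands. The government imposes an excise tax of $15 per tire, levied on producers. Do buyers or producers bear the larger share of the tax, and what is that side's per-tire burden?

Demand slope: (282 − 276)/(21 − 24) = -2, so qd = 324 − 2p.
Supply slope: (291 − 280)/(27 − 16) = 1, so qs = p + 264.
Before the tax: set 324 − 2p = p + 264 → p* = $20, q* = 284.
With the tax collected from producers, supply shifts: qs = (p − 15) + 264.
New equilibrium: buyers pay $25, producers receive $10, q = 274. (Wedge: pb − ps = 15.)
Per-tire burden: buyers $5, producers $10.
Producers take the larger share because supply is less price-elastic here (demand slope 2 vs supply slope 1).
The less price-elastic side of the market bears the larger share of a per-unit tax.

Producers bear the larger share: $10 per tire.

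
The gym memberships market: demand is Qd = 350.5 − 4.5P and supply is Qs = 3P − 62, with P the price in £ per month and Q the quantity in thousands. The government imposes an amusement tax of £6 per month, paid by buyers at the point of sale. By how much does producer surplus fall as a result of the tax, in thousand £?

Without the tax, 350.5 − 4.5P = 3P − 62 gives 7.5P = 412.5, so P* = £55 and Q* = 103.
With the tax collected from buyers, demand (in seller-price terms) shifts: Qd = 350.5 − 4.5(P + 6).
Solving gives Q = 92.2 with buyers paying £57.4 and sellers receiving £51.4 (the £6 wedge).
ΔPS is the trapezoid between Q = 92.2 and Q = 103 of height £3.6: ½ · (103 + 92.2) · 3.6 = £351.36.

Producer surplus falls by £351.36 thousand.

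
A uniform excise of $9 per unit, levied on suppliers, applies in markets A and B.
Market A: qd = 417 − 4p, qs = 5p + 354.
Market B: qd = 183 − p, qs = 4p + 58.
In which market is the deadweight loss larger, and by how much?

Market A: pre-tax p* = $7, q* = 389; post-tax q = 369; deadweight loss = $90.
Market B: pre-tax p* = $25, q* = 158; post-tax q = 150.8; deadweight loss = $32.4.
Difference: $90 vs $32.4 → market A is larger by $57.6.

Market A, by $57.6.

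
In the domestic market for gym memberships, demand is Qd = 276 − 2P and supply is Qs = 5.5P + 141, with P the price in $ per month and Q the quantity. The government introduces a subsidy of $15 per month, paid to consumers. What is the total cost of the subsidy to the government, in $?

Before the subsidy: set 276 − 2P = 5.5P + 141 → P* = $18, Q* = 240.
With a per-unit subsidy paid to consumers, each effectively pays P − 15, so demand becomes Qd = 276 − 2(P − 15).
Solving gives Q = 262 with consumers paying $7 and suppliers receiving $22 (the $15 wedge).
Outlay = t · Q = 15 · 262 = $3930.

Government outlay = $3930.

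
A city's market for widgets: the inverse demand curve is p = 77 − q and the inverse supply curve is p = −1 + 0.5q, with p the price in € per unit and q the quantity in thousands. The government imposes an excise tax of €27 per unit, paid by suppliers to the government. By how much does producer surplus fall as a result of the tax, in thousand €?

Producer surplus falls by €387 thousand.

Rewrite in direct form: qd = 77 − p and qs = 2p + 2.
Before the tax: set 77 − p = 2p + 2 → p* = €25, q* = 52.
With the tax collected from suppliers, supply shifts: qs = 2(p − 27) + 2.
Solving gives q = 34 with buyers paying €43 and suppliers receiving €16 (the €27 wedge).
ΔPS is the trapezoid between Q = 34 and Q = 52 of height €9: ½ · (52 + 34) · 9 = €387.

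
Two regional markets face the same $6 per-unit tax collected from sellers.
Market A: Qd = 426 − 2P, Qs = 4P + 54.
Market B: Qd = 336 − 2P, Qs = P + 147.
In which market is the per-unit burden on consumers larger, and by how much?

Market A: pre-tax P* = $62, Q* = 302; post-tax Q = 294; per-unit burden on consumers = $4.
Market B: pre-tax P* = $63, Q* = 210; post-tax Q = 206; per-unit burden on consumers = $2.
Difference: $4 vs $2 → market A is larger by $2.

Market A, by $2.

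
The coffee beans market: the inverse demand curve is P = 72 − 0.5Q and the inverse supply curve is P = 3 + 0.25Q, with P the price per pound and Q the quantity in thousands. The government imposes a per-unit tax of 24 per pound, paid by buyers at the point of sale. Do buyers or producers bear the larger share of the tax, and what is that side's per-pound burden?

Rewrite in direct form: Qd = 144 − 2P and Qs = 4P − 12.
Before the tax: set 144 − 2P = 4P − 12 → P* = 26, Q* = 92.
With the tax collected from buyers, demand (in seller-price terms) shifts: Qd = 144 − 2(P + 24).
New equilibrium: buyers pay 42, producers receive 18, Q = 60. (Wedge: Pb − Ps = 24.)
Per-pound burden: buyers 16, producers 8.
Buyers take the larger share because demand is less price-elastic here (demand slope 2 vs supply slope 4).
The less price-elastic side of the market bears the larger share of a per-unit tax.

Buyers bear the larger share: 16 per pound.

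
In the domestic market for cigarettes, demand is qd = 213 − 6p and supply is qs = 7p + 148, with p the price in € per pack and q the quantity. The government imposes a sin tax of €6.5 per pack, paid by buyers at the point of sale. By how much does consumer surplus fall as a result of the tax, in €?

Without the tax, 213 − 6p = 7p + 148 gives 13p = 65, so p* = €5 and q* = 183.
With the tax collected from buyers, demand (in seller-price terms) shifts: qd = 213 − 6(p + 6.5).
Solving gives q = 162 with buyers paying €8.5 and suppliers receiving €2 (the €6.5 wedge).
ΔCS is the trapezoid between Q = 162 and Q = 183 of height €3.5: ½ · (183 + 162) · 3.5 = €603.75.

Consumer surplus falls by €603.75.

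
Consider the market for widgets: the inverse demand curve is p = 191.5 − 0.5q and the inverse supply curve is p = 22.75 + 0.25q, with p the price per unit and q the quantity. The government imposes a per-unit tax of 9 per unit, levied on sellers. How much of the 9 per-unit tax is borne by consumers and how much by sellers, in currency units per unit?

Consumers bear 6 per unit; sellers bear 3 per unit.

Rewrite in direct form: qd = 383 − 2p and qs = 4p − 91.
Before the tax: set 383 − 2p = 4p − 91 → p* = 79, q* = 225.
With the tax collected from sellers, supply shifts: qs = 4(p − 9) − 91.
Solving gives q = 213 with consumers paying 85 and sellers receiving 76 (the 9 wedge).
Burden on consumers: 6; on sellers: 3. (They sum to 9.)
The less price-elastic side of the market bears the larger share of a per-unit tax.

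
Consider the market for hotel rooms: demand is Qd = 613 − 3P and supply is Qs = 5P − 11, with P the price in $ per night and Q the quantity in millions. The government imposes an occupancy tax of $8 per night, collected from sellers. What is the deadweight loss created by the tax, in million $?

Before the tax: set 613 − 3P = 5P − 11 → P* = $78, Q* = 379.
With the tax collected from sellers, supply shifts: Qs = 5(P − 8) − 11.
Solving gives Q = 364 with buyers paying $83 and sellers receiving $75 (the $8 wedge).
Quantity falls by |ΔQ| = |379 − 364| = 15.
DWL = ½ · t · |ΔQ| = ½ · 8 · 15 = $60.

Deadweight loss = $60 million.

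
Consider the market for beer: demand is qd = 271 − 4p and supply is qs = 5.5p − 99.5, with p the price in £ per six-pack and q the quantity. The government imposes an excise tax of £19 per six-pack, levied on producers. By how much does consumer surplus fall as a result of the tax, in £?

Without the tax, 271 − 4p = 5.5p − 99.5 gives 9.5p = 370.5, so p* = £39 and q* = 115.
With the tax collected from producers, supply shifts: qs = 5.5(p − 19) − 99.5.
Solving gives q = 71 with consumers paying £50 and producers receiving £31 (the £19 wedge).
ΔCS is the trapezoid between Q = 71 and Q = 115 of height £11: ½ · (115 + 71) · 11 = £1023.

Consumer surplus falls by £1023.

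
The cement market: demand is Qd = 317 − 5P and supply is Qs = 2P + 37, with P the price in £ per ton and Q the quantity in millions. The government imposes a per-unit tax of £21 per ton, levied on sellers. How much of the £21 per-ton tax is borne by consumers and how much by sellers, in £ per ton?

Without the tax, 317 − 5P = 2P + 37 gives 7P = 280, so P* = £40 and Q* = 117.
With the tax collected from sellers, supply shifts: Qs = 2(P − 21) + 37.
New equilibrium: consumers pay £46, sellers receive £25, Q = 87. (Wedge: Pb − Ps = 21.)
Burden on consumers: £6; on sellers: £15. (They sum to £21.)
The less price-elastic side of the market bears the larger share of a per-unit tax.

Consumers bear £6 per ton; sellers bear £15 per ton.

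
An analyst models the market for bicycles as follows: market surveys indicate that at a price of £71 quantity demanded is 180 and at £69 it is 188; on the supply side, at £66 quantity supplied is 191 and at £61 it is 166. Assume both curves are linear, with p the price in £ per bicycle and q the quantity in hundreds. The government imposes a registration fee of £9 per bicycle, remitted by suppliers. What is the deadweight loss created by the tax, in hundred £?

Demand slope: (188 − 180)/(69 − 71) = -4, so qd = 464 − 4p.
Supply slope: (166 − 191)/(61 − 66) = 5, so qs = 5p − 139.
Before the tax: set 464 − 4p = 5p − 139 → p* = £67, q* = 196.
With the tax collected from suppliers, supply shifts: qs = 5(p − 9) − 139.
Solving gives q = 176 with buyers paying £72 and suppliers receiving £63 (the £9 wedge).
Quantity falls by |ΔQ| = |196 − 176| = 20.
DWL = ½ · t · |ΔQ| = ½ · 9 · 20 = £90.

Deadweight loss = £90 hundred.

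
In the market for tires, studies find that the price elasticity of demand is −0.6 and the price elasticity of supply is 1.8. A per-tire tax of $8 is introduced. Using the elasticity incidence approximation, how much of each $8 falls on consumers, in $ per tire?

Incidence ratio: consumers' share ≈ εs / (εs + |εd|) = 1.8 / (1.8 + 0.6) = 0.75.
So consumers bear ≈ 0.75 × $8 = $6; sellers bear $2.

Consumers bear ≈ $6 per tire.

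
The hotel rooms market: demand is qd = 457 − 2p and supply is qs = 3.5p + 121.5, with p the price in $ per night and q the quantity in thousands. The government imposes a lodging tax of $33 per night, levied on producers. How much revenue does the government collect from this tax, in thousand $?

Before the tax: set 457 − 2p = 3.5p + 121.5 → p* = $61, q* = 335.
With the tax collected from producers, supply shifts: qs = 3.5(p − 33) + 121.5.
New equilibrium: buyers pay $82, producers receive $49, q = 293. (Wedge: pb − ps = 33.)
Revenue = t · Q = 33 · 293 = $9669.

Tax revenue = $9669 thousand.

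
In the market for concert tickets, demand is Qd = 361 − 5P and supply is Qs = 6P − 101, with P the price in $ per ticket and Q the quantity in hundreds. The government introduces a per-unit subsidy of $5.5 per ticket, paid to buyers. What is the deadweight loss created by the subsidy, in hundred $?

Without the subsidy, 361 − 5P = 6P − 101 gives 11P = 462, so P* = $42 and Q* = 151.
With a per-unit subsidy paid to buyers, each effectively pays P − 5.5, so demand becomes Qd = 361 − 5(P − 5.5).
New equilibrium: buyers pay $39, suppliers receive $44.5, Q = 166. (Wedge: Pb − Ps = −5.5.)
Quantity rises by |ΔQ| = |151 − 166| = 15.
DWL = ½ · t · |ΔQ| = ½ · 5.5 · 15 = $41.25.

Deadweight loss = $41.25 hundred.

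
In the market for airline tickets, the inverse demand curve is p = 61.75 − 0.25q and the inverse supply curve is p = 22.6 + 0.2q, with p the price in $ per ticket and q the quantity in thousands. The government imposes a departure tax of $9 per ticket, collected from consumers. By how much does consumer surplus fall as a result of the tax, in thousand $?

Inverting to q(p) form: qd = 247 − 4p; qs = 5p − 113.
Without the tax, 247 − 4p = 5p − 113 gives 9p = 360, so p* = $40 and q* = 87.
With the tax collected from consumers, demand (in seller-price terms) shifts: qd = 247 − 4(p + 9).
New equilibrium: consumers pay $45, producers receive $36, q = 67. (Wedge: pb − ps = 9.)
ΔCS is the trapezoid between Q = 67 and Q = 87 of height $5: ½ · (87 + 67) · 5 = $385.

Consumer surplus falls by $385 thousand.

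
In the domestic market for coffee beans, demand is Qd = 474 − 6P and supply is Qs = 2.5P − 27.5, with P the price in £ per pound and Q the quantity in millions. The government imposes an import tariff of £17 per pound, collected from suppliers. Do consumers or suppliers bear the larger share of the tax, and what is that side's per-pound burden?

Before the tax: set 474 − 6P = 2.5P − 27.5 → P* = £59, Q* = 120.
With the tax collected from suppliers, supply shifts: Qs = 2.5(P − 17) − 27.5.
Solving gives Q = 90 with consumers paying £64 and suppliers receiving £47 (the £17 wedge).
Per-pound burden: consumers £5, suppliers £12.
Suppliers take the larger share because supply is less price-elastic here (demand slope 6 vs supply slope 2.5).

Suppliers bear the larger share: £12 per pound.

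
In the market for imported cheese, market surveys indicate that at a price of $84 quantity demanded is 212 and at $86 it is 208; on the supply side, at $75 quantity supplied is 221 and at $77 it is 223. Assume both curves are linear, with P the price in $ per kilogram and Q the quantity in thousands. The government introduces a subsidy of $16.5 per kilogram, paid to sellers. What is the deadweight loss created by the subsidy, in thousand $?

Demand slope: (208 − 212)/(86 − 84) = -2, so Qd = 380 − 2P.
Supply slope: (223 − 221)/(77 − 75) = 1, so Qs = P + 146.
Without the subsidy, 380 − 2P = P + 146 gives 3P = 234, so P* = $78 and Q* = 224.
With a per-unit subsidy paid to sellers, each receives P + 16.5 per unit sold, so supply becomes Qs = (P + 16.5) + 146.
New equilibrium: consumers pay $72.5, sellers receive $89, Q = 235. (Wedge: Pb − Ps = −16.5.)
Quantity rises by |ΔQ| = |224 − 235| = 11.
DWL = ½ · t · |ΔQ| = ½ · 16.5 · 11 = $90.75.

Deadweight loss = $90.75 thousand.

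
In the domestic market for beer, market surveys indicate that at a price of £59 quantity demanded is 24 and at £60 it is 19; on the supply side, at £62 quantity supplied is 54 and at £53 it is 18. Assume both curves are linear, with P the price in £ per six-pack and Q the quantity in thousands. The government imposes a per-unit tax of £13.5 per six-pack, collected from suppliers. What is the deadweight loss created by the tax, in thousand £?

Deadweight loss = £202.5 thousand.

Demand slope: (19 − 24)/(60 − 59) = -5, so Qd = 319 − 5P.
Supply slope: (18 − 54)/(53 − 62) = 4, so Qs = 4P − 194.
Before the tax: set 319 − 5P = 4P − 194 → P* = £57, Q* = 34.
With the tax collected from suppliers, supply shifts: Qs = 4(P − 13.5) − 194.
New equilibrium: buyers pay £63, suppliers receive £49.5, Q = 4. (Wedge: Pb − Ps = 13.5.)
Quantity falls by |ΔQ| = |34 − 4| = 30.
DWL = ½ · t · |ΔQ| = ½ · 13.5 · 30 = £202.5.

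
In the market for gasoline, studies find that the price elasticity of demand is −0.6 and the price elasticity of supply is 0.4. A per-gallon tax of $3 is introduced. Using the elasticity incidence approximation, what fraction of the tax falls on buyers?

Incidence ratio: buyers' share ≈ εs / (εs + |εd|) = 0.4 / (0.4 + 0.6) = 0.4.
Supply is the less elastic side, so buyers bear the smaller share.

Buyers' share ≈ 0.4.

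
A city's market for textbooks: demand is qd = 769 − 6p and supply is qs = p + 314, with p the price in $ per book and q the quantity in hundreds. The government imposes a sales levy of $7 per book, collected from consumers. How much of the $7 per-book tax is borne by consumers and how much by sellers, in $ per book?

Before the tax: set 769 − 6p = p + 314 → p* = $65, q* = 379.
With the tax collected from consumers, demand (in seller-price terms) shifts: qd = 769 − 6(p + 7).
New equilibrium: consumers pay $66, sellers receive $59, q = 373. (Wedge: pb − ps = 7.)
Burden on consumers: $1; on sellers: $6. (They sum to $7.)

Consumers bear $1 per book; sellers bear $6 per book.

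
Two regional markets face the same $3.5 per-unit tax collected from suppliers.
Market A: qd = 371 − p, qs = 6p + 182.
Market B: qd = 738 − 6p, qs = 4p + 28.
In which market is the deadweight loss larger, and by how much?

Market A: pre-tax p* = $27, q* = 344; post-tax q = 341; deadweight loss = $5.25.
Market B: pre-tax p* = $71, q* = 312; post-tax q = 303.6; deadweight loss = $14.7.
Difference: $5.25 vs $14.7 → market B is larger by $9.45.

Market B, by $9.45.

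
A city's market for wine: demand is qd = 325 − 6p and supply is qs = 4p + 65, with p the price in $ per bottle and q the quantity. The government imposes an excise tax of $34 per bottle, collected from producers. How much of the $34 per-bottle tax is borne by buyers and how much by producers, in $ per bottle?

Buyers bear $13.6 per bottle; producers bear $20.4 per bottle.

Without the tax, 325 − 6p = 4p + 65 gives 10p = 260, so p* = $26 and q* = 169.
With the tax collected from producers, supply shifts: qs = 4(p − 34) + 65.
Solving gives q = 87.4 with buyers paying $39.6 and producers receiving $5.6 (the $34 wedge).
Burden on buyers: $13.6; on producers: $20.4. (They sum to $34.)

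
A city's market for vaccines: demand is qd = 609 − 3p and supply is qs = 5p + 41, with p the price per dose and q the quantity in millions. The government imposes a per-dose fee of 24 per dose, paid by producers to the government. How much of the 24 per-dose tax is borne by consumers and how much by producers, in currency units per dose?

Without the tax, 609 − 3p = 5p + 41 gives 8p = 568, so p* = 71 and q* = 396.
With the tax collected from producers, supply shifts: qs = 5(p − 24) + 41.
Solving gives q = 351 with consumers paying 86 and producers receiving 62 (the 24 wedge).
Burden on consumers: 15; on producers: 9. (They sum to 24.)

Consumers bear 15 per dose; producers bear 9 per dose.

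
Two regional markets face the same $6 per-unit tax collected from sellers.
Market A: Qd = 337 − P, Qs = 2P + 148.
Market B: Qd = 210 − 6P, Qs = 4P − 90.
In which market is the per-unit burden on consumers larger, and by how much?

Market A, by $1.6.

Market A: pre-tax P* = $63, Q* = 274; post-tax Q = 270; per-unit burden on consumers = $4.
Market B: pre-tax P* = $30, Q* = 30; post-tax Q = 15.6; per-unit burden on consumers = $2.4.
Difference: $4 vs $2.4 → market A is larger by $1.6.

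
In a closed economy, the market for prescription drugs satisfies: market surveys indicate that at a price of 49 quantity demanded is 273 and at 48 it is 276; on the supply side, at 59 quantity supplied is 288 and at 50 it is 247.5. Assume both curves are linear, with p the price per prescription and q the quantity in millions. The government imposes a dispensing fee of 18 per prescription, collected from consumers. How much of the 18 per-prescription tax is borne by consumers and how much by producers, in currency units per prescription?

Demand slope: (276 − 273)/(48 − 49) = -3, so qd = 420 − 3p.
Supply slope: (247.5 − 288)/(50 − 59) = 4.5, so qs = 4.5p + 22.5.
Before the tax: set 420 − 3p = 4.5p + 22.5 → p* = 53, q* = 261.
With the tax collected from consumers, demand (in seller-price terms) shifts: qd = 420 − 3(p + 18).
Solving gives q = 228.6 with consumers paying 63.8 and producers receiving 45.8 (the 18 wedge).
Burden on consumers: 10.8; on producers: 7.2. (They sum to 18.)
The less price-elastic side of the market bears the larger share of a per-unit tax.

Consumers bear 10.8 per prescription; producers bear 7.2 per prescription.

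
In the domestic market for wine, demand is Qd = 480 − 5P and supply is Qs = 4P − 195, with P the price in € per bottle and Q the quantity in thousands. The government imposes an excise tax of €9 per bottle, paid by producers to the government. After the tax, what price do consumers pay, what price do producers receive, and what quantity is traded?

Before the tax: set 480 − 5P = 4P − 195 → P* = €75, Q* = 105.
With the tax collected from producers, supply shifts: Qs = 4(P − 9) − 195.
New equilibrium: consumers pay €79, producers receive €70, Q = 85. (Wedge: Pb − Ps = 9.)
The less price-elastic side of the market bears the larger share of a per-unit tax.

Consumers pay €79; producers receive €70; quantity = 85.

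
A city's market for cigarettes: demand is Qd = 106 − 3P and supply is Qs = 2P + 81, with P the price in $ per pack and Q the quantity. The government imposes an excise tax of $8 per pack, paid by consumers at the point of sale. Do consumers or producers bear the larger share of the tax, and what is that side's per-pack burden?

Producers bear the larger share: $4.8 per pack.

Before the tax: set 106 − 3P = 2P + 81 → P* = $5, Q* = 91.
With the tax collected from consumers, demand (in seller-price terms) shifts: Qd = 106 − 3(P + 8).
Solving gives Q = 81.4 with consumers paying $8.2 and producers receiving $0.2 (the $8 wedge).
Per-pack burden: consumers $3.2, producers $4.8.
Producers take the larger share because supply is less price-elastic here (demand slope 3 vs supply slope 2).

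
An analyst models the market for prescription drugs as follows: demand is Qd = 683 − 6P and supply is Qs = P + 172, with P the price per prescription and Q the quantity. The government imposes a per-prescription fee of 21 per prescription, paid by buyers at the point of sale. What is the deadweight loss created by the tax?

Deadweight loss = 189.

Without the tax, 683 − 6P = P + 172 gives 7P = 511, so P* = 73 and Q* = 245.
With the tax collected from buyers, demand (in seller-price terms) shifts: Qd = 683 − 6(P + 21).
Solving gives Q = 227 with buyers paying 76 and producers receiving 55 (the 21 wedge).
Quantity falls by |ΔQ| = |245 − 227| = 18.
DWL = ½ · t · |ΔQ| = ½ · 21 · 18 = 189.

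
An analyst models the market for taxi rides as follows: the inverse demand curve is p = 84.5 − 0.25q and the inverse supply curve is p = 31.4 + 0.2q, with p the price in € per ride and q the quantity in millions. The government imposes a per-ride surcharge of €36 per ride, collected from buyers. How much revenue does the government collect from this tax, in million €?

Tax revenue = €1368 million.

Rewrite in direct form: qd = 338 − 4p and qs = 5p − 157.
Before the tax: set 338 − 4p = 5p − 157 → p* = €55, q* = 118.
With the tax collected from buyers, demand (in seller-price terms) shifts: qd = 338 − 4(p + 36).
New equilibrium: buyers pay €75, producers receive €39, q = 38. (Wedge: pb − ps = 36.)
Revenue = t · Q = 36 · 38 = €1368.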